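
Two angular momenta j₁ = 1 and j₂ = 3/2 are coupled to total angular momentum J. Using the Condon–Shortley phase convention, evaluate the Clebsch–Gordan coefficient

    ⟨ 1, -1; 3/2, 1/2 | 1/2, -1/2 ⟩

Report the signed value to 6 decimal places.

+0.408248

j₁+j₂−J=2  J+j₁−j₂=0  J−j₁+j₂=1  j₁+j₂+J+1=4
(j₁±m₁, j₂±m₂, J±M) = (0,2,2,1,0,1)
P² = 2/3
sum k=2..2:
  [2] +1/2 = 1/2
S = 1/2
C² = P²·S² = 1/6 ; C = +0.408248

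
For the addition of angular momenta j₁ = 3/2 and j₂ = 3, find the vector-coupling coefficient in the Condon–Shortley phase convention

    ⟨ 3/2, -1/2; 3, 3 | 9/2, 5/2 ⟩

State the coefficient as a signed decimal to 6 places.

√[10·0!3!6!/10! · 1!2!6!0!7!2!] = √(172800)
  +(−1)^0/∏(0,0,2,6,1,0)! = 1/1440  (running 1/1440)
⟨..|..⟩ = √(172800)·(1/1440) = +0.288675

+√(1/12) ≈ +0.288675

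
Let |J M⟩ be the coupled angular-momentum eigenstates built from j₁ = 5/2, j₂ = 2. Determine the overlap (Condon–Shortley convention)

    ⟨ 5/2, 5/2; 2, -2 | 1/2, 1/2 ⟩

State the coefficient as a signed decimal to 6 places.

triangle: 4!*1!*0!/6! = 24/720
(j±m)!: 5!*0!*0!*4!*1!*0! = 2880
prefactor² = (2J+1)*Δ*N² = 192
  k=0: +1/(0!*4!*0!*0!*1!*0!) = 1/24
Σ = 1/24  ⇒  CG² = 192*1/24² = 1/3
CG = +√(1/3) = +0.577350

+0.577350  (= +√(1/3))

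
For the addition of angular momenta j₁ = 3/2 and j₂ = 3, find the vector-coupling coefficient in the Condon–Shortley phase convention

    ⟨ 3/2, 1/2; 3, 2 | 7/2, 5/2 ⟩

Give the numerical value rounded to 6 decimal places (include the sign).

√[8·1!2!5!/9! · 2!1!5!1!6!1!] = √(6400/7)
  +(−1)^0/∏(0,1,1,5,1,0)! = 1/120  (running 1/120)
  +(−1)^1/∏(1,0,0,4,2,1)! = -1/48  (running -1/80)
⟨..|..⟩ = √(6400/7)·(-1/80) = -0.377964

-0.377964  (= −√(1/7))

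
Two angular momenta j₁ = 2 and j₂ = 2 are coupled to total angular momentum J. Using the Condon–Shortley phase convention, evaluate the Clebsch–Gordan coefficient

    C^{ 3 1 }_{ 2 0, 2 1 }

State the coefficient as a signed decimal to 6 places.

-0.447214  (= −√(1/5))

triangle: 1!·3!·3!/8! = 36/40320
(j±m)!: 2!·2!·3!·1!·4!·2! = 1152
prefactor² = (2J+1)·Δ·N² = 36/5
  k=0: +1/(0!·1!·2!·3!·1!·0!) = 1/12
  k=1: −1/(1!·0!·1!·2!·2!·1!) = -1/4
Σ = -1/6  ⇒  CG² = 36/5·(-1/6)² = 1/5
CG = −√(1/5) = -0.447214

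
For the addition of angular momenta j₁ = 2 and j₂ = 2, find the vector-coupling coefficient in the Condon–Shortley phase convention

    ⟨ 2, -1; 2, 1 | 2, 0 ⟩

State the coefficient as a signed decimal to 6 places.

+√(1/14) ≈ +0.267261

j₁+j₂−J=2  J+j₁−j₂=2  J−j₁+j₂=2  j₁+j₂+J+1=7
(j₁±m₁, j₂±m₂, J±M) = (1,3,3,1,2,2)
P² = 8/7
sum k=1..2:
  [1] −1/4 = -1/4
  [2] +1/2 = 1/2
S = 1/4
C² = P²·S² = 1/14 ; C = +0.267261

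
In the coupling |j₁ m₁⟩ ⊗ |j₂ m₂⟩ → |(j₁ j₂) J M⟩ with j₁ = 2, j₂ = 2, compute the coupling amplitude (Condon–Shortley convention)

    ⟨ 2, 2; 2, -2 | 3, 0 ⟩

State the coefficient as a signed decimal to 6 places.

j₁+j₂−J=1  J+j₁−j₂=3  J−j₁+j₂=3  j₁+j₂+J+1=8
(j₁±m₁, j₂±m₂, J±M) = (4,0,0,4,3,3)
P² = 648/5
sum k=0..0:
  [0] +1/36 = 1/36
S = 1/36
C² = P²·S² = 1/10 ; C = +0.316228

+0.316228  (= +√(1/10))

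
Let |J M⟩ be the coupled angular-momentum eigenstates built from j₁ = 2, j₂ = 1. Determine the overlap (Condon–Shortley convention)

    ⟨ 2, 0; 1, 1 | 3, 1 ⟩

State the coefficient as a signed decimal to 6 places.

√[7·0!4!2!/7! · 2!2!2!0!4!2!] = √(128/5)
  +(−1)^0/∏(0,0,2,2,2,0)! = 1/8  (running 1/8)
⟨..|..⟩ = √(128/5)·(1/8) = +0.632456

+√(2/5) = +0.632456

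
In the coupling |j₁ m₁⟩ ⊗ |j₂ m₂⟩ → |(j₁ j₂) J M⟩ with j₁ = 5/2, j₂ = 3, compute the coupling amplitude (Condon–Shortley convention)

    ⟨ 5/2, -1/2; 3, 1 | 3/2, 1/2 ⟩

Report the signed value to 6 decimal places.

−√(1/105) ≈ -0.097590

j₁+j₂−J=4  J+j₁−j₂=1  J−j₁+j₂=2  j₁+j₂+J+1=8
(j₁±m₁, j₂±m₂, J±M) = (2,3,4,2,2,1)
P² = 192/35
sum k=2..3:
  [2] +1/8 = 1/8
  [3] −1/6 = -1/6
S = -1/24
C² = P²·S² = 1/105 ; C = -0.097590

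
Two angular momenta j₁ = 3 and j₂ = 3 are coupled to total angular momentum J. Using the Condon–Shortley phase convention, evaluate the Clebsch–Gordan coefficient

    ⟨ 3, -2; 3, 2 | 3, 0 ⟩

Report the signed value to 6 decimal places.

−√(1/6) ≈ -0.408248

√[7·3!3!3!/10! · 1!5!5!1!3!3!] = √(216)
  +(−1)^2/∏(2,1,3,3,0,0)! = 1/72  (running 1/72)
  +(−1)^3/∏(3,0,2,2,1,1)! = -1/24  (running -1/36)
⟨..|..⟩ = √(216)·(-1/36) = -0.408248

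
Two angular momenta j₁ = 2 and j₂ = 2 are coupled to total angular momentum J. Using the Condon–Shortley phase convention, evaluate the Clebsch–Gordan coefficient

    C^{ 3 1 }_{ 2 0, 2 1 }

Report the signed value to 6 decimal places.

-0.447214  (= −√(1/5))

j₁+j₂−J=1  J+j₁−j₂=3  J−j₁+j₂=3  j₁+j₂+J+1=8
(j₁±m₁, j₂±m₂, J±M) = (2,2,3,1,4,2)
P² = 36/5
sum k=0..1:
  [0] +1/12 = 1/12
  [1] −1/4 = -1/4
S = -1/6
C² = P²·S² = 1/5 ; C = -0.447214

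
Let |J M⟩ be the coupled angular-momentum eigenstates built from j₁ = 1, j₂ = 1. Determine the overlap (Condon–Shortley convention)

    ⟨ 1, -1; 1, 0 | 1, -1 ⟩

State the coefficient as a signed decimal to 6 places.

−√(1/2) ≈ -0.707107

triangle: 1!×1!×1!/4! = 1/24
(j±m)!: 0!×2!×1!×1!×0!×2! = 4
prefactor² = (2J+1)×Δ×N² = 1/2
  k=1: −1/(1!×0!×1!×0!×0!×1!) = -1
Σ = -1  ⇒  CG² = 1/2×(-1)² = 1/2
CG = −√(1/2) = -0.707107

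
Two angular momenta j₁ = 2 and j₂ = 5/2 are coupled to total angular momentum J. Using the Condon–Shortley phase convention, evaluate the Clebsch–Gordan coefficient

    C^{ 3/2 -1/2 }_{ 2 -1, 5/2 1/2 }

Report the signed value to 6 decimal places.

triangle: 3!*1!*2!/7! = 12/5040
(j±m)!: 1!*3!*3!*2!*1!*2! = 144
prefactor² = (2J+1)*Δ*N² = 48/35
  k=2: +1/(2!*1!*1!*1!*0!*1!) = 1/2
  k=3: −1/(3!*0!*0!*0!*1!*2!) = -1/12
Σ = 5/12  ⇒  CG² = 48/35*5/12² = 5/21
CG = +√(5/21) = +0.487950

+0.487950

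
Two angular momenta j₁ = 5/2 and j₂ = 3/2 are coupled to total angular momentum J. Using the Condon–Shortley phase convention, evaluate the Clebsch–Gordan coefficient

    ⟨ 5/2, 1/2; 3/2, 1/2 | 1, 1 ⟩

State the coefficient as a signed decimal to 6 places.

√[3·3!2!0!/6! · 3!2!2!1!2!0!] = √(12/5)
  +(−1)^2/∏(2,1,0,0,2,0)! = 1/4  (running 1/4)
⟨..|..⟩ = √(12/5)·(1/4) = +0.387298

+0.387298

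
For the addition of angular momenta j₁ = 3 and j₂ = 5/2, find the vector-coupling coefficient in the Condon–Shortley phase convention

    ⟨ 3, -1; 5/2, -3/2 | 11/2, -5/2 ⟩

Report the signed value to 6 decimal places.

√[12·0!6!5!/12! · 2!4!1!4!3!8!] = √(6635520/11)
  +(−1)^0/∏(0,0,4,1,2,4)! = 1/1152  (running 1/1152)
⟨..|..⟩ = √(6635520/11)·(1/1152) = +0.674200

+√(5/11) ≈ +0.674200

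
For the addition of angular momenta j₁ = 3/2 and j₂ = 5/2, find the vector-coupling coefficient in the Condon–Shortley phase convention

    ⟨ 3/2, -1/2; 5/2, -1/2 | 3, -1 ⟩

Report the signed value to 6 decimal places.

-0.129099  (= −√(1/60))

j₁+j₂−J=1  J+j₁−j₂=2  J−j₁+j₂=4  j₁+j₂+J+1=8
(j₁±m₁, j₂±m₂, J±M) = (1,2,2,3,2,4)
P² = 48/5
sum k=0..1:
  [0] +1/8 = 1/8
  [1] −1/6 = -1/6
S = -1/24
C² = P²·S² = 1/60 ; C = -0.129099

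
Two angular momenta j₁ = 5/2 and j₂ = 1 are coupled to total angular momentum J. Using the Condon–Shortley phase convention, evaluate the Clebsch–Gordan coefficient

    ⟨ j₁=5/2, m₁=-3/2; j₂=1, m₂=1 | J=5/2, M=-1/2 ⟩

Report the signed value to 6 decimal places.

-0.676123

triangle: 1!*4!*1!/7! = 24/5040
(j±m)!: 1!*4!*2!*0!*2!*3! = 576
prefactor² = (2J+1)*Δ*N² = 576/35
  k=1: −1/(1!*0!*3!*1!*1!*0!) = -1/6
Σ = -1/6  ⇒  CG² = 576/35*(-1/6)² = 16/35
CG = −√(16/35) = -0.676123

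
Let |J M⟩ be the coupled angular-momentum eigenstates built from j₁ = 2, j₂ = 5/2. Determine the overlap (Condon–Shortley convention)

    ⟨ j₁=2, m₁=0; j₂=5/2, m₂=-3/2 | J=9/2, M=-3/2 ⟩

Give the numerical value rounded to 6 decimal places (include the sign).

+√(5/14) = +0.597614

√[10·0!4!5!/10! · 2!2!1!4!3!6!] = √(23040/7)
  +(−1)^0/∏(0,0,2,1,2,4)! = 1/96  (running 1/96)
⟨..|..⟩ = √(23040/7)·(1/96) = +0.597614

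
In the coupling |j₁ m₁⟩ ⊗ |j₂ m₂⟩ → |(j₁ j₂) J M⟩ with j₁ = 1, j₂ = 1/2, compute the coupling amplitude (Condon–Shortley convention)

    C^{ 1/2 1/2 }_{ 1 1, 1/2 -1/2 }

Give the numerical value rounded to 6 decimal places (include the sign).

+√(2/3) = +0.816497

√[2·1!1!0!/3! · 2!0!0!1!1!0!] = √(2/3)
  +(−1)^0/∏(0,1,0,0,1,0)! = 1  (running 1)
⟨..|..⟩ = √(2/3)·(1) = +0.816497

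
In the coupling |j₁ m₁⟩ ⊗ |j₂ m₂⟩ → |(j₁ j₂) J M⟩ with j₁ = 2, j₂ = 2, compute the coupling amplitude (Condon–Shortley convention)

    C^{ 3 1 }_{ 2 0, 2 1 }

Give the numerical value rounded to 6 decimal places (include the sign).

-0.447214

j₁+j₂−J=1  J+j₁−j₂=3  J−j₁+j₂=3  j₁+j₂+J+1=8
(j₁±m₁, j₂±m₂, J±M) = (2,2,3,1,4,2)
P² = 36/5
sum k=0..1:
  [0] +1/12 = 1/12
  [1] −1/4 = -1/4
S = -1/6
C² = P²·S² = 1/5 ; C = -0.447214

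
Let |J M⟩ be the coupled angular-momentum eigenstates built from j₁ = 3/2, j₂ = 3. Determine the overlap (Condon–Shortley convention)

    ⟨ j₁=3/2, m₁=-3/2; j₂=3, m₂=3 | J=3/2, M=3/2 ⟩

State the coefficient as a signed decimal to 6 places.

-0.755929

j₁+j₂−J=3  J+j₁−j₂=0  J−j₁+j₂=3  j₁+j₂+J+1=7
(j₁±m₁, j₂±m₂, J±M) = (0,3,6,0,3,0)
P² = 5184/7
sum k=3..3:
  [3] −1/36 = -1/36
S = -1/36
C² = P²·S² = 4/7 ; C = -0.755929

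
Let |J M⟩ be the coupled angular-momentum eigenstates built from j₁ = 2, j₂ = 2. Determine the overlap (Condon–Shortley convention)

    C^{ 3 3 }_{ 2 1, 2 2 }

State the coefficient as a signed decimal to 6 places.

-0.707107

j₁+j₂−J=1  J+j₁−j₂=3  J−j₁+j₂=3  j₁+j₂+J+1=8
(j₁±m₁, j₂±m₂, J±M) = (3,1,4,0,6,0)
P² = 648
sum k=1..1:
  [1] −1/36 = -1/36
S = -1/36
C² = P²·S² = 1/2 ; C = -0.707107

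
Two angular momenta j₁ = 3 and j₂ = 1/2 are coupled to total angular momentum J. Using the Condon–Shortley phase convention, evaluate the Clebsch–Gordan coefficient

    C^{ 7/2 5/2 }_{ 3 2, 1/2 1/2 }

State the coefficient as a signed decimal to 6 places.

+0.925820  (= +√(6/7))

triangle: 0!×6!×1!/8! = 720/40320
(j±m)!: 5!×1!×1!×0!×6!×1! = 86400
prefactor² = (2J+1)×Δ×N² = 86400/7
  k=0: +1/(0!×0!×1!×1!×5!×0!) = 1/120
Σ = 1/120  ⇒  CG² = 86400/7×1/120² = 6/7
CG = +√(6/7) = +0.925820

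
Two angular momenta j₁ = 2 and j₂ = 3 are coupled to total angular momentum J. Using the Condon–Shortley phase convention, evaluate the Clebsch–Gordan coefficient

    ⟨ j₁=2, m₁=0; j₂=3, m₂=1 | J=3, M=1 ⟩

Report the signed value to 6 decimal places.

triangle: 2!*2!*4!/9! = 96/362880
(j±m)!: 2!*2!*4!*2!*4!*2! = 9216
prefactor² = (2J+1)*Δ*N² = 256/15
  k=0: +1/(0!*2!*2!*4!*0!*0!) = 1/96
  k=1: −1/(1!*1!*1!*3!*1!*1!) = -1/6
  k=2: +1/(2!*0!*0!*2!*2!*2!) = 1/16
Σ = -3/32  ⇒  CG² = 256/15*(-3/32)² = 3/20
CG = −√(3/20) = -0.387298

-0.387298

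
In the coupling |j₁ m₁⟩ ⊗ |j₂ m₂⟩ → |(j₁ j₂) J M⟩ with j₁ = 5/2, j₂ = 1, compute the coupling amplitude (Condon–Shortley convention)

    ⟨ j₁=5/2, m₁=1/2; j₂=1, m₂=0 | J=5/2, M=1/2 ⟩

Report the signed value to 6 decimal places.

√[6·1!4!1!/7! · 3!2!1!1!3!2!] = √(144/35)
  +(−1)^0/∏(0,1,2,1,2,0)! = 1/4  (running 1/4)
  +(−1)^1/∏(1,0,1,0,3,1)! = -1/6  (running 1/12)
⟨..|..⟩ = √(144/35)·(1/12) = +0.169031

+0.169031  (= +√(1/35))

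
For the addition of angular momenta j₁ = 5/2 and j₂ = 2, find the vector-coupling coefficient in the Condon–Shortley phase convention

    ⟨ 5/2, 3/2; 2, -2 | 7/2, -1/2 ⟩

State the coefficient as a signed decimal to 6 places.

+√(64/315) ≈ +0.450749

√[8·1!4!3!/9! · 4!1!0!4!3!4!] = √(9216/35)
  +(−1)^0/∏(0,1,1,0,3,3)! = 1/36  (running 1/36)
⟨..|..⟩ = √(9216/35)·(1/36) = +0.450749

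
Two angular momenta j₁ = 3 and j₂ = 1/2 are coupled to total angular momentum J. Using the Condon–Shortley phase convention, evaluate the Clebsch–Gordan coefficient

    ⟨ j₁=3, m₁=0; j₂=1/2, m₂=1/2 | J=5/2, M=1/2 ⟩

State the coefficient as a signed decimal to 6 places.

-0.654654

triangle: 1!·5!·0!/7! = 120/5040
(j±m)!: 3!·3!·1!·0!·3!·2! = 432
prefactor² = (2J+1)·Δ·N² = 432/7
  k=1: −1/(1!·0!·2!·0!·3!·0!) = -1/12
Σ = -1/12  ⇒  CG² = 432/7·(-1/12)² = 3/7
CG = −√(3/7) = -0.654654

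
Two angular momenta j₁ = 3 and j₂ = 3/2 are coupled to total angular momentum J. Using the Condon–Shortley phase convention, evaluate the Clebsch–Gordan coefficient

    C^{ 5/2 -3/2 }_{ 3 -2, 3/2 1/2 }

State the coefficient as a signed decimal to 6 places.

+√(1/14) ≈ +0.267261

√[6·2!4!1!/8! · 1!5!2!1!1!4!] = √(288/7)
  +(−1)^1/∏(1,1,4,1,0,0)! = -1/24  (running -1/24)
  +(−1)^2/∏(2,0,3,0,1,1)! = 1/12  (running 1/24)
⟨..|..⟩ = √(288/7)·(1/24) = +0.267261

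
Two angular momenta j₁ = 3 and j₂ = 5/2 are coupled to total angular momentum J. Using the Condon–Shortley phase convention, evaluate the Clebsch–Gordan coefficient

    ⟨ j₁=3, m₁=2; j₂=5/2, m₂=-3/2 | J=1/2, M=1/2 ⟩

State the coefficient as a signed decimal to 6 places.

-0.487950

√[2·5!1!0!/7! · 5!1!1!4!1!0!] = √(960/7)
  +(−1)^1/∏(1,4,0,0,1,0)! = -1/24  (running -1/24)
⟨..|..⟩ = √(960/7)·(-1/24) = -0.487950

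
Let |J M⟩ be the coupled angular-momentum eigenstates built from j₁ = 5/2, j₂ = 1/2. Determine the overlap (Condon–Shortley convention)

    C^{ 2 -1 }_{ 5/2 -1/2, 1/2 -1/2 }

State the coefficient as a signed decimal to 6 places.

+√(1/3) = +0.577350

j₁+j₂−J=1  J+j₁−j₂=4  J−j₁+j₂=0  j₁+j₂+J+1=6
(j₁±m₁, j₂±m₂, J±M) = (2,3,0,1,1,3)
P² = 12
sum k=0..0:
  [0] +1/6 = 1/6
S = 1/6
C² = P²·S² = 1/3 ; C = +0.577350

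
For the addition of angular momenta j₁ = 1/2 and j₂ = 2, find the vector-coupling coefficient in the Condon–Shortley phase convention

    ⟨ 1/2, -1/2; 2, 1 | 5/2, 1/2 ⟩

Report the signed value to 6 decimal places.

+√(2/5) = +0.632456

triangle: 0!·1!·4!/6! = 24/720
(j±m)!: 0!·1!·3!·1!·3!·2! = 72
prefactor² = (2J+1)·Δ·N² = 72/5
  k=0: +1/(0!·0!·1!·3!·0!·1!) = 1/6
Σ = 1/6  ⇒  CG² = 72/5·1/6² = 2/5
CG = +√(2/5) = +0.632456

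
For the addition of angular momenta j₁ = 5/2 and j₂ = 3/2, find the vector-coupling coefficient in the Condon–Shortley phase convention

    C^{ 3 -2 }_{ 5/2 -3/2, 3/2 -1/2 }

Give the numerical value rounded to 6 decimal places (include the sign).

triangle: 1!*4!*2!/8! = 48/40320
(j±m)!: 1!*4!*1!*2!*1!*5! = 5760
prefactor² = (2J+1)*Δ*N² = 48
  k=0: +1/(0!*1!*4!*1!*0!*1!) = 1/24
  k=1: −1/(1!*0!*3!*0!*1!*2!) = -1/12
Σ = -1/24  ⇒  CG² = 48*(-1/24)² = 1/12
CG = −√(1/12) = -0.288675

−√(1/12) = -0.288675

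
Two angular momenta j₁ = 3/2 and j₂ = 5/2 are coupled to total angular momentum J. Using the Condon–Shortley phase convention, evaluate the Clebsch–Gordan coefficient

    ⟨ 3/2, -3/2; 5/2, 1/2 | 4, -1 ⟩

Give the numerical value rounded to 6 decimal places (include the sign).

j₁+j₂−J=0  J+j₁−j₂=3  J−j₁+j₂=5  j₁+j₂+J+1=9
(j₁±m₁, j₂±m₂, J±M) = (0,3,3,2,3,5)
P² = 6480/7
sum k=0..0:
  [0] +1/72 = 1/72
S = 1/72
C² = P²·S² = 5/28 ; C = +0.422577

+0.422577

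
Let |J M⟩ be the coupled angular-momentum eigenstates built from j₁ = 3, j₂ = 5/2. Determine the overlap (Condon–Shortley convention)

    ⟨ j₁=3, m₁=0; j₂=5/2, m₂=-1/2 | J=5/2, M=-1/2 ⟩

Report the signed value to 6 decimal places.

-0.276026

triangle: 3!*3!*2!/9! = 72/362880
(j±m)!: 3!*3!*2!*3!*2!*3! = 5184
prefactor² = (2J+1)*Δ*N² = 216/35
  k=0: +1/(0!*3!*3!*2!*0!*0!) = 1/72
  k=1: −1/(1!*2!*2!*1!*1!*1!) = -1/4
  k=2: +1/(2!*1!*1!*0!*2!*2!) = 1/8
Σ = -1/9  ⇒  CG² = 216/35*(-1/9)² = 8/105
CG = −√(8/105) = -0.276026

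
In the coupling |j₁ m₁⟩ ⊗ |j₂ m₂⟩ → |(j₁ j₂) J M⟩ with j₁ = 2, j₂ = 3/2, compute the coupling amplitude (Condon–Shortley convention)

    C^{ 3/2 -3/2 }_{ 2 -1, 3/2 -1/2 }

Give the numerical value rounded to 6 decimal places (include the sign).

−√(2/5) = -0.632456

√[4·2!2!1!/6! · 1!3!1!2!0!3!] = √(8/5)
  +(−1)^1/∏(1,1,2,0,0,1)! = -1/2  (running -1/2)
⟨..|..⟩ = √(8/5)·(-1/2) = -0.632456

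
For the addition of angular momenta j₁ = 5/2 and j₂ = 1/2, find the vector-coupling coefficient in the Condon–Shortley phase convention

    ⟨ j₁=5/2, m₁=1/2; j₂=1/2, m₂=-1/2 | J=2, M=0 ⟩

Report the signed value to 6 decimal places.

+√(1/2) = +0.707107

j₁+j₂−J=1  J+j₁−j₂=4  J−j₁+j₂=0  j₁+j₂+J+1=6
(j₁±m₁, j₂±m₂, J±M) = (3,2,0,1,2,2)
P² = 8
sum k=0..0:
  [0] +1/4 = 1/4
S = 1/4
C² = P²·S² = 1/2 ; C = +0.707107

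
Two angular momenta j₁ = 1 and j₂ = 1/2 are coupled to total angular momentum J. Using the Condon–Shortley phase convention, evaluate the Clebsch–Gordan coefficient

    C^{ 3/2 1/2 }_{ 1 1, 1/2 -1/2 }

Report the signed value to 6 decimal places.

+√(1/3) ≈ +0.577350

√[4·0!2!1!/4! · 2!0!0!1!2!1!] = √(4/3)
  +(−1)^0/∏(0,0,0,0,2,1)! = 1/2  (running 1/2)
⟨..|..⟩ = √(4/3)·(1/2) = +0.577350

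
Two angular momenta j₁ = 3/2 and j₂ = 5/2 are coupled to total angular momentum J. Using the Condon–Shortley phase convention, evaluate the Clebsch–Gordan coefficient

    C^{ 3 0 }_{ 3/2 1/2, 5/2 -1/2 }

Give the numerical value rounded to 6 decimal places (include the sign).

+0.447214

j₁+j₂−J=1  J+j₁−j₂=2  J−j₁+j₂=4  j₁+j₂+J+1=8
(j₁±m₁, j₂±m₂, J±M) = (2,1,2,3,3,3)
P² = 36/5
sum k=0..1:
  [0] +1/4 = 1/4
  [1] −1/12 = -1/12
S = 1/6
C² = P²·S² = 1/5 ; C = +0.447214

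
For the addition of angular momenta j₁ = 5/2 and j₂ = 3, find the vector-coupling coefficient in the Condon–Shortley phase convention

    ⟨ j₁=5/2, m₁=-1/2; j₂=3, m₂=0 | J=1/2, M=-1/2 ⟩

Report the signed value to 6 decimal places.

−√(1/7) ≈ -0.377964

√[2·5!0!1!/7! · 2!3!3!3!0!1!] = √(144/7)
  +(−1)^3/∏(3,2,0,0,0,1)! = -1/12  (running -1/12)
⟨..|..⟩ = √(144/7)·(-1/12) = -0.377964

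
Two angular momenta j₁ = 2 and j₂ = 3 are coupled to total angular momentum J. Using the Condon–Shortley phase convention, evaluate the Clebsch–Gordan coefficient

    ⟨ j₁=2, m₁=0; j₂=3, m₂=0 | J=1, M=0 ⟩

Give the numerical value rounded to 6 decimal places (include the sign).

+√(9/35) = +0.507093

√[3·4!0!2!/7! · 2!2!3!3!1!1!] = √(144/35)
  +(−1)^2/∏(2,2,0,1,0,1)! = 1/4  (running 1/4)
⟨..|..⟩ = √(144/35)·(1/4) = +0.507093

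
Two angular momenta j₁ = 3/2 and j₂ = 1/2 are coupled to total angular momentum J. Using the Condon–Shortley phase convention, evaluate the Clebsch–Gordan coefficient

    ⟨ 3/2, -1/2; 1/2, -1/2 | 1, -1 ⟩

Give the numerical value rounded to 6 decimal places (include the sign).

+√(1/4) = +0.500000

j₁+j₂−J=1  J+j₁−j₂=2  J−j₁+j₂=0  j₁+j₂+J+1=4
(j₁±m₁, j₂±m₂, J±M) = (1,2,0,1,0,2)
P² = 1
sum k=0..0:
  [0] +1/2 = 1/2
S = 1/2
C² = P²·S² = 1/4 ; C = +0.500000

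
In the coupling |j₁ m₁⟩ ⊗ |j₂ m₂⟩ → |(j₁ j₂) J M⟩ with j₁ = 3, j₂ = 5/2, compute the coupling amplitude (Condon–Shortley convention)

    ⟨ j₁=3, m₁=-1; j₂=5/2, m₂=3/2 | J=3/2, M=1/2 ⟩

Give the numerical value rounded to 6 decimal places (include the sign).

√[4·4!2!1!/8! · 2!4!4!1!2!1!] = √(384/35)
  +(−1)^3/∏(3,1,1,1,1,0)! = -1/6  (running -1/6)
  +(−1)^4/∏(4,0,0,0,2,1)! = 1/48  (running -7/48)
⟨..|..⟩ = √(384/35)·(-7/48) = -0.483046

-0.483046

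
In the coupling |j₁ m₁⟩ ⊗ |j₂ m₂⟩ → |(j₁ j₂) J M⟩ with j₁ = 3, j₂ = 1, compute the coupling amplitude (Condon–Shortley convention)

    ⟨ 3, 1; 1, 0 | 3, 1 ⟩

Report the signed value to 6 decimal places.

+0.288675

√[7·1!5!1!/8! · 4!2!1!1!4!2!] = √(48)
  +(−1)^0/∏(0,1,2,1,3,0)! = 1/12  (running 1/12)
  +(−1)^1/∏(1,0,1,0,4,1)! = -1/24  (running 1/24)
⟨..|..⟩ = √(48)·(1/24) = +0.288675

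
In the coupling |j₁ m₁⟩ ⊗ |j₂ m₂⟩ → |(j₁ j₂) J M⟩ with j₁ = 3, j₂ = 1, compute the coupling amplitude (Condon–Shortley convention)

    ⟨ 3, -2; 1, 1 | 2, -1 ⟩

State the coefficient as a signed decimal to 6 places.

+√(10/21) ≈ +0.690066

j₁+j₂−J=2  J+j₁−j₂=4  J−j₁+j₂=0  j₁+j₂+J+1=7
(j₁±m₁, j₂±m₂, J±M) = (1,5,2,0,1,3)
P² = 480/7
sum k=2..2:
  [2] +1/12 = 1/12
S = 1/12
C² = P²·S² = 10/21 ; C = +0.690066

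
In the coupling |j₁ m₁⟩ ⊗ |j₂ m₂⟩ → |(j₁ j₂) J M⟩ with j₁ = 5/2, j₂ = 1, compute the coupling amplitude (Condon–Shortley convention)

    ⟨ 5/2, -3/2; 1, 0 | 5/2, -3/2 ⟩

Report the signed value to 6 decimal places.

−√(9/35) ≈ -0.507093

triangle: 1!×4!×1!/7! = 24/5040
(j±m)!: 1!×4!×1!×1!×1!×4! = 576
prefactor² = (2J+1)×Δ×N² = 576/35
  k=0: +1/(0!×1!×4!×1!×0!×0!) = 1/24
  k=1: −1/(1!×0!×3!×0!×1!×1!) = -1/6
Σ = -1/8  ⇒  CG² = 576/35×(-1/8)² = 9/35
CG = −√(9/35) = -0.507093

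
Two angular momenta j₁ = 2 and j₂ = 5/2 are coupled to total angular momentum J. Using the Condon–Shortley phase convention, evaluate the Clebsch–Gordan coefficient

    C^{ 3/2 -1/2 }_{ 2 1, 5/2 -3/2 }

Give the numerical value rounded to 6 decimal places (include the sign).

-0.138013  (= −√(2/105))

√[4·3!1!2!/7! · 3!1!1!4!1!2!] = √(96/35)
  +(−1)^0/∏(0,3,1,1,0,1)! = 1/6  (running 1/6)
  +(−1)^1/∏(1,2,0,0,1,2)! = -1/4  (running -1/12)
⟨..|..⟩ = √(96/35)·(-1/12) = -0.138013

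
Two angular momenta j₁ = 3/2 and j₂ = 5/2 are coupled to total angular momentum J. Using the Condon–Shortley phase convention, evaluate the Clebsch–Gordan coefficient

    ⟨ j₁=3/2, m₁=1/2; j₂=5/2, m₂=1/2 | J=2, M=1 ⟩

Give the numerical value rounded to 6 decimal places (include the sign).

triangle: 2!·1!·3!/7! = 12/5040
(j±m)!: 2!·1!·3!·2!·3!·1! = 144
prefactor² = (2J+1)·Δ·N² = 12/7
  k=0: +1/(0!·2!·1!·3!·0!·0!) = 1/12
  k=1: −1/(1!·1!·0!·2!·1!·1!) = -1/2
Σ = -5/12  ⇒  CG² = 12/7·(-5/12)² = 25/84
CG = −√(25/84) = -0.545545

−√(25/84) ≈ -0.545545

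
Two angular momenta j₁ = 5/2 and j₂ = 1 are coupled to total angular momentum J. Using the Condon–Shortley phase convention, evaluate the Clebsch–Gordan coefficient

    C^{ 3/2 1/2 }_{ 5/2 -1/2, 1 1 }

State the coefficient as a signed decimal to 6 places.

triangle: 2!×3!×0!/6! = 12/720
(j±m)!: 2!×3!×2!×0!×2!×1! = 48
prefactor² = (2J+1)×Δ×N² = 16/5
  k=2: +1/(2!×0!×1!×0!×2!×0!) = 1/4
Σ = 1/4  ⇒  CG² = 16/5×1/4² = 1/5
CG = +√(1/5) = +0.447214

+0.447214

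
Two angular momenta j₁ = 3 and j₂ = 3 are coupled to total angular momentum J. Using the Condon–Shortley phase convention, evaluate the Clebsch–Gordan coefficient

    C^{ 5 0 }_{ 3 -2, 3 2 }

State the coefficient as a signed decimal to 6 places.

triangle: 1!·5!·5!/12! = 14400/479001600
(j±m)!: 1!·5!·5!·1!·5!·5! = 207360000
prefactor² = (2J+1)·Δ·N² = 480000/7
  k=0: +1/(0!·1!·5!·5!·0!·0!) = 1/14400
  k=1: −1/(1!·0!·4!·4!·1!·1!) = -1/576
Σ = -1/600  ⇒  CG² = 480000/7·(-1/600)² = 4/21
CG = −√(4/21) = -0.436436

−√(4/21) = -0.436436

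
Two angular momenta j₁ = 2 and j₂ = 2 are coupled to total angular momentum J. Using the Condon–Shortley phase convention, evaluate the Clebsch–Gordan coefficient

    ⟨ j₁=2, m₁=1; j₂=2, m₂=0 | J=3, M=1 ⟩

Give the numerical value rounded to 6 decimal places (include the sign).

√[7·1!3!3!/8! · 3!1!2!2!4!2!] = √(36/5)
  +(−1)^0/∏(0,1,1,2,2,1)! = 1/4  (running 1/4)
  +(−1)^1/∏(1,0,0,1,3,2)! = -1/12  (running 1/6)
⟨..|..⟩ = √(36/5)·(1/6) = +0.447214

+0.447214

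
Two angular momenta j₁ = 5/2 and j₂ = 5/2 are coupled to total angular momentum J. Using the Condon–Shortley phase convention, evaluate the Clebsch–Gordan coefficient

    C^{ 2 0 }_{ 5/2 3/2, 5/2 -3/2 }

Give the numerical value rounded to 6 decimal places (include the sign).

triangle: 3!·2!·2!/8! = 24/40320
(j±m)!: 4!·1!·1!·4!·2!·2! = 2304
prefactor² = (2J+1)·Δ·N² = 48/7
  k=0: +1/(0!·3!·1!·1!·1!·1!) = 1/6
  k=1: −1/(1!·2!·0!·0!·2!·2!) = -1/8
Σ = 1/24  ⇒  CG² = 48/7·1/24² = 1/84
CG = +√(1/84) = +0.109109

+0.109109  (= +√(1/84))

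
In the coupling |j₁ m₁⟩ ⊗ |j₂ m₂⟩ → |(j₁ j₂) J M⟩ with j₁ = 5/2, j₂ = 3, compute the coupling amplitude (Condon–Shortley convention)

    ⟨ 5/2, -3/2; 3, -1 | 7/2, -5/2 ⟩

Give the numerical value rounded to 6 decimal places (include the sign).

−√(10/63) ≈ -0.398410

√[8·2!3!4!/10! · 1!4!2!4!1!6!] = √(18432/35)
  +(−1)^1/∏(1,1,3,1,0,3)! = -1/36  (running -1/36)
  +(−1)^2/∏(2,0,2,0,1,4)! = 1/96  (running -5/288)
⟨..|..⟩ = √(18432/35)·(-5/288) = -0.398410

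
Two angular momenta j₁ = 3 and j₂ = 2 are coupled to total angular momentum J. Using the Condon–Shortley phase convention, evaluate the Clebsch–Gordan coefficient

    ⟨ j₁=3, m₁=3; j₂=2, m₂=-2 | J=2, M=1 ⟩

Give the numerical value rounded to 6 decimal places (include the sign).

+0.597614

√[5·3!3!1!/8! · 6!0!0!4!3!1!] = √(3240/7)
  +(−1)^0/∏(0,3,0,0,3,1)! = 1/36  (running 1/36)
⟨..|..⟩ = √(3240/7)·(1/36) = +0.597614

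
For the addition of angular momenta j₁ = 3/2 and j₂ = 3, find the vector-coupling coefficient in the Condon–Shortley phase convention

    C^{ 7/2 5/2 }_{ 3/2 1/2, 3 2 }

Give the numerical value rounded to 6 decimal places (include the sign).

j₁+j₂−J=1  J+j₁−j₂=2  J−j₁+j₂=5  j₁+j₂+J+1=9
(j₁±m₁, j₂±m₂, J±M) = (2,1,5,1,6,1)
P² = 6400/7
sum k=0..1:
  [0] +1/120 = 1/120
  [1] −1/48 = -1/48
S = -1/80
C² = P²·S² = 1/7 ; C = -0.377964

−√(1/7) = -0.377964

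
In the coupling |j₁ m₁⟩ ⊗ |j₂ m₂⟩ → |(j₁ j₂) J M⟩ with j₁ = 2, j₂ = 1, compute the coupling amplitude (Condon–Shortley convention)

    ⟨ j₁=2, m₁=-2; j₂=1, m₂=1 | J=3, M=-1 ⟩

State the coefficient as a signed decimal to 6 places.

√[7·0!4!2!/7! · 0!4!2!0!2!4!] = √(768/5)
  +(−1)^0/∏(0,0,4,2,0,0)! = 1/48  (running 1/48)
⟨..|..⟩ = √(768/5)·(1/48) = +0.258199

+√(1/15) ≈ +0.258199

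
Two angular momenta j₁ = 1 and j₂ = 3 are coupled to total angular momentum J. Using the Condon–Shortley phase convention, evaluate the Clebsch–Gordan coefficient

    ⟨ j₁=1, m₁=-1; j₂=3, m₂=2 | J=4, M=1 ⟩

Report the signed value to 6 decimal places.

+0.327327  (= +√(3/28))

√[9·0!2!6!/9! · 0!2!5!1!5!3!] = √(43200/7)
  +(−1)^0/∏(0,0,2,5,0,1)! = 1/240  (running 1/240)
⟨..|..⟩ = √(43200/7)·(1/240) = +0.327327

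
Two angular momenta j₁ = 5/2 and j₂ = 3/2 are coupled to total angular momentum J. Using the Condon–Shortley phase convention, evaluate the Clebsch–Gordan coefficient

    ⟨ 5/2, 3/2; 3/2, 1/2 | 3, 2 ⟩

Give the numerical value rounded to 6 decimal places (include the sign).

+0.288675  (= +√(1/12))

j₁+j₂−J=1  J+j₁−j₂=4  J−j₁+j₂=2  j₁+j₂+J+1=8
(j₁±m₁, j₂±m₂, J±M) = (4,1,2,1,5,1)
P² = 48
sum k=0..1:
  [0] +1/12 = 1/12
  [1] −1/24 = -1/24
S = 1/24
C² = P²·S² = 1/12 ; C = +0.288675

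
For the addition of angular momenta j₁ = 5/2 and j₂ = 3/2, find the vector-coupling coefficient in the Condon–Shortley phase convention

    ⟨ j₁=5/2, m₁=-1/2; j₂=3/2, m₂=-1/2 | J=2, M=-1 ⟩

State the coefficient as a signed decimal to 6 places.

−√(25/84) = -0.545545

√[5·2!3!1!/7! · 2!3!1!2!1!3!] = √(12/7)
  +(−1)^0/∏(0,2,3,1,0,0)! = 1/12  (running 1/12)
  +(−1)^1/∏(1,1,2,0,1,1)! = -1/2  (running -5/12)
⟨..|..⟩ = √(12/7)·(-5/12) = -0.545545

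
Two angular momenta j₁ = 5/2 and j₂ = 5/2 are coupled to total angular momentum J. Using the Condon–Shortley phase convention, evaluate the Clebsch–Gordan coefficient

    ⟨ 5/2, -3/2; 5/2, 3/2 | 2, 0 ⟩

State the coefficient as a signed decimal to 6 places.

triangle: 3!·2!·2!/8! = 24/40320
(j±m)!: 1!·4!·4!·1!·2!·2! = 2304
prefactor² = (2J+1)·Δ·N² = 48/7
  k=2: +1/(2!·1!·2!·2!·0!·0!) = 1/8
  k=3: −1/(3!·0!·1!·1!·1!·1!) = -1/6
Σ = -1/24  ⇒  CG² = 48/7·(-1/24)² = 1/84
CG = −√(1/84) = -0.109109

−√(1/84) = -0.109109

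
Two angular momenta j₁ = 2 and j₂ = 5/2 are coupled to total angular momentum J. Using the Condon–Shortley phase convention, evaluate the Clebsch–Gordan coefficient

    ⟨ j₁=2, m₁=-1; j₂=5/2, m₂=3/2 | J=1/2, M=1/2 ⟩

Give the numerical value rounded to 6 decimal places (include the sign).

-0.516398

√[2·4!0!1!/6! · 1!3!4!1!1!0!] = √(48/5)
  +(−1)^3/∏(3,1,0,1,0,0)! = -1/6  (running -1/6)
⟨..|..⟩ = √(48/5)·(-1/6) = -0.516398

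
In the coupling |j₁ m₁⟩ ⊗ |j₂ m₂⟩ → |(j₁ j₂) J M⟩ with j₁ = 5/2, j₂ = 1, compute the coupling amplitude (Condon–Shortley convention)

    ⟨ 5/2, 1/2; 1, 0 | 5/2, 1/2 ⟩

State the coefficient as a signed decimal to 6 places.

+√(1/35) = +0.169031

j₁+j₂−J=1  J+j₁−j₂=4  J−j₁+j₂=1  j₁+j₂+J+1=7
(j₁±m₁, j₂±m₂, J±M) = (3,2,1,1,3,2)
P² = 144/35
sum k=0..1:
  [0] +1/4 = 1/4
  [1] −1/6 = -1/6
S = 1/12
C² = P²·S² = 1/35 ; C = +0.169031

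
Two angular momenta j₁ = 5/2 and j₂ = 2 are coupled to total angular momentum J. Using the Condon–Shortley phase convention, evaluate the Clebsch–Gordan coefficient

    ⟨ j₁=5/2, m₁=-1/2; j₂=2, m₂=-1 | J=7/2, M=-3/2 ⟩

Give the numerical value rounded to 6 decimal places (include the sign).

j₁+j₂−J=1  J+j₁−j₂=4  J−j₁+j₂=3  j₁+j₂+J+1=9
(j₁±m₁, j₂±m₂, J±M) = (2,3,1,3,2,5)
P² = 384/7
sum k=0..1:
  [0] +1/12 = 1/12
  [1] −1/24 = -1/24
S = 1/24
C² = P²·S² = 2/21 ; C = +0.308607

+√(2/21) = +0.308607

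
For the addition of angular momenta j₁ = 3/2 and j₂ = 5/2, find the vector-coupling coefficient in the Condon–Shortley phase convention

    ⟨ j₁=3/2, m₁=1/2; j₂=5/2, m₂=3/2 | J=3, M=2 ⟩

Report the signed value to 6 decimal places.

-0.288675

j₁+j₂−J=1  J+j₁−j₂=2  J−j₁+j₂=4  j₁+j₂+J+1=8
(j₁±m₁, j₂±m₂, J±M) = (2,1,4,1,5,1)
P² = 48
sum k=0..1:
  [0] +1/24 = 1/24
  [1] −1/12 = -1/12
S = -1/24
C² = P²·S² = 1/12 ; C = -0.288675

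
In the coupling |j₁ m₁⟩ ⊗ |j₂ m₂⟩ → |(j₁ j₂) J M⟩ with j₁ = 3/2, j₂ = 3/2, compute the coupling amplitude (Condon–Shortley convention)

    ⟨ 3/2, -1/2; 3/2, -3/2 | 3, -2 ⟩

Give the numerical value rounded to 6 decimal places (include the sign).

triangle: 0!*3!*3!/7! = 36/5040
(j±m)!: 1!*2!*0!*3!*1!*5! = 1440
prefactor² = (2J+1)*Δ*N² = 72
  k=0: +1/(0!*0!*2!*0!*1!*3!) = 1/12
Σ = 1/12  ⇒  CG² = 72*1/12² = 1/2
CG = +√(1/2) = +0.707107

+√(1/2) ≈ +0.707107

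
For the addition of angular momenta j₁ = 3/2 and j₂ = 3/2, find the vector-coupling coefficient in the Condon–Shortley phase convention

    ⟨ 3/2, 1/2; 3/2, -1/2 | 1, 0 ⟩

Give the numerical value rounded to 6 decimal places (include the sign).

triangle: 2!*1!*1!/5! = 2/120
(j±m)!: 2!*1!*1!*2!*1!*1! = 4
prefactor² = (2J+1)*Δ*N² = 1/5
  k=0: +1/(0!*2!*1!*1!*0!*0!) = 1/2
  k=1: −1/(1!*1!*0!*0!*1!*1!) = -1
Σ = -1/2  ⇒  CG² = 1/5*(-1/2)² = 1/20
CG = −√(1/20) = -0.223607

-0.223607  (= −√(1/20))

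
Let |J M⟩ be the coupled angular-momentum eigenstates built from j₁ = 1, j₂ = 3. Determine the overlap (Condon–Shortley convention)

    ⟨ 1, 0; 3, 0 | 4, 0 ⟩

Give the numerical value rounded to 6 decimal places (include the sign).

j₁+j₂−J=0  J+j₁−j₂=2  J−j₁+j₂=6  j₁+j₂+J+1=9
(j₁±m₁, j₂±m₂, J±M) = (1,1,3,3,4,4)
P² = 5184/7
sum k=0..0:
  [0] +1/36 = 1/36
S = 1/36
C² = P²·S² = 4/7 ; C = +0.755929

+0.755929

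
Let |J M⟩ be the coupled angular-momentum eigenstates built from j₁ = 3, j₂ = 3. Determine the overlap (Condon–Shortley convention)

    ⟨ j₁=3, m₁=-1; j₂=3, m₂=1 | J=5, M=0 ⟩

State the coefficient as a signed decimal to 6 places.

√[11·1!5!5!/12! · 2!4!4!2!5!5!] = √(76800/7)
  +(−1)^0/∏(0,1,4,4,1,1)! = 1/576  (running 1/576)
  +(−1)^1/∏(1,0,3,3,2,2)! = -1/144  (running -1/192)
⟨..|..⟩ = √(76800/7)·(-1/192) = -0.545545

−√(25/84) = -0.545545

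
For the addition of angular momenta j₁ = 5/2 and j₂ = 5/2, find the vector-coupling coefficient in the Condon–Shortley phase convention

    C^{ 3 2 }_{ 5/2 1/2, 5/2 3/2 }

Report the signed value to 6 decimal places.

j₁+j₂−J=2  J+j₁−j₂=3  J−j₁+j₂=3  j₁+j₂+J+1=9
(j₁±m₁, j₂±m₂, J±M) = (3,2,4,1,5,1)
P² = 48
sum k=1..2:
  [1] −1/12 = -1/12
  [2] +1/24 = 1/24
S = -1/24
C² = P²·S² = 1/12 ; C = -0.288675

−√(1/12) = -0.288675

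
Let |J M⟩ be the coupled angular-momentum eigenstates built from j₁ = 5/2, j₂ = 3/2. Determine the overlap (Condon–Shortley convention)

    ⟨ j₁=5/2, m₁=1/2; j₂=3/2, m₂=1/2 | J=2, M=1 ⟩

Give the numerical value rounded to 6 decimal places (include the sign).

−√(25/84) = -0.545545

j₁+j₂−J=2  J+j₁−j₂=3  J−j₁+j₂=1  j₁+j₂+J+1=7
(j₁±m₁, j₂±m₂, J±M) = (3,2,2,1,3,1)
P² = 12/7
sum k=1..2:
  [1] −1/2 = -1/2
  [2] +1/12 = 1/12
S = -5/12
C² = P²·S² = 25/84 ; C = -0.545545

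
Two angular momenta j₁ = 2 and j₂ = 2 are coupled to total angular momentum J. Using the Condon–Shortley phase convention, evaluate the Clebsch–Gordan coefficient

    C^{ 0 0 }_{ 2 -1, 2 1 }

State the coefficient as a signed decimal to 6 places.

-0.447214

j₁+j₂−J=4  J+j₁−j₂=0  J−j₁+j₂=0  j₁+j₂+J+1=5
(j₁±m₁, j₂±m₂, J±M) = (1,3,3,1,0,0)
P² = 36/5
sum k=3..3:
  [3] −1/6 = -1/6
S = -1/6
C² = P²·S² = 1/5 ; C = -0.447214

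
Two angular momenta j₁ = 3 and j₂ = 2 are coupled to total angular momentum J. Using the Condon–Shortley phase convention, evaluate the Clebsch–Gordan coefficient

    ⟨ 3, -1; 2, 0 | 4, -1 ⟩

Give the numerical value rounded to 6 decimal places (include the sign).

j₁+j₂−J=1  J+j₁−j₂=5  J−j₁+j₂=3  j₁+j₂+J+1=10
(j₁±m₁, j₂±m₂, J±M) = (2,4,2,2,3,5)
P² = 1728/7
sum k=0..1:
  [0] +1/48 = 1/48
  [1] −1/24 = -1/24
S = -1/48
C² = P²·S² = 3/28 ; C = -0.327327

-0.327327  (= −√(3/28))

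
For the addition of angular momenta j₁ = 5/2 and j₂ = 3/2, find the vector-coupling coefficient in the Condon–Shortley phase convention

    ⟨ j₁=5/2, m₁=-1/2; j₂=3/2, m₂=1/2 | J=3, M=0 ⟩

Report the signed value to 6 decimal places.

√[7·1!4!2!/8! · 2!3!2!1!3!3!] = √(36/5)
  +(−1)^0/∏(0,1,3,2,1,0)! = 1/12  (running 1/12)
  +(−1)^1/∏(1,0,2,1,2,1)! = -1/4  (running -1/6)
⟨..|..⟩ = √(36/5)·(-1/6) = -0.447214

-0.447214  (= −√(1/5))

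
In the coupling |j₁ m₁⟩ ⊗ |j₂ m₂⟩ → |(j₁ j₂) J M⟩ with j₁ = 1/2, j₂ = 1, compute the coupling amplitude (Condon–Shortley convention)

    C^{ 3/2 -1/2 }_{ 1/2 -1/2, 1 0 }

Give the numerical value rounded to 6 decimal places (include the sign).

triangle: 0!*1!*2!/4! = 2/24
(j±m)!: 0!*1!*1!*1!*1!*2! = 2
prefactor² = (2J+1)*Δ*N² = 2/3
  k=0: +1/(0!*0!*1!*1!*0!*1!) = 1
Σ = 1  ⇒  CG² = 2/3*1² = 2/3
CG = +√(2/3) = +0.816497

+√(2/3) = +0.816497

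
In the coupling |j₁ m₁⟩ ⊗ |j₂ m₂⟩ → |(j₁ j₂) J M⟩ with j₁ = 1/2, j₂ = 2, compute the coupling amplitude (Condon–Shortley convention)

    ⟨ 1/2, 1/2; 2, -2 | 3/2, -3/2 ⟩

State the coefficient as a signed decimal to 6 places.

+0.894427  (= +√(4/5))

triangle: 1!*0!*3!/5! = 6/120
(j±m)!: 1!*0!*0!*4!*0!*3! = 144
prefactor² = (2J+1)*Δ*N² = 144/5
  k=0: +1/(0!*1!*0!*0!*0!*3!) = 1/6
Σ = 1/6  ⇒  CG² = 144/5*1/6² = 4/5
CG = +√(4/5) = +0.894427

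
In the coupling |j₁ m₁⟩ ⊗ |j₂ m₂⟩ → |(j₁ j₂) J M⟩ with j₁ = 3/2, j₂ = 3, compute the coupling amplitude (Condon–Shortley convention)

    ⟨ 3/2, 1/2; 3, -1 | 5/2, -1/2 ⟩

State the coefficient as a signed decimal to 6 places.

−√(1/70) ≈ -0.119523

√[6·2!1!4!/8! · 2!1!2!4!2!3!] = √(288/35)
  +(−1)^0/∏(0,2,1,2,0,2)! = 1/8  (running 1/8)
  +(−1)^1/∏(1,1,0,1,1,3)! = -1/6  (running -1/24)
⟨..|..⟩ = √(288/35)·(-1/24) = -0.119523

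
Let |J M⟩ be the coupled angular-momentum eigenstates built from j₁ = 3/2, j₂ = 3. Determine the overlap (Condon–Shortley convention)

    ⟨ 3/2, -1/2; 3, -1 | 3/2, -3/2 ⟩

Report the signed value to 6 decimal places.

triangle: 3!×0!×3!/7! = 36/5040
(j±m)!: 1!×2!×2!×4!×0!×3! = 576
prefactor² = (2J+1)×Δ×N² = 576/35
  k=2: +1/(2!×1!×0!×0!×0!×3!) = 1/12
Σ = 1/12  ⇒  CG² = 576/35×1/12² = 4/35
CG = +√(4/35) = +0.338062

+0.338062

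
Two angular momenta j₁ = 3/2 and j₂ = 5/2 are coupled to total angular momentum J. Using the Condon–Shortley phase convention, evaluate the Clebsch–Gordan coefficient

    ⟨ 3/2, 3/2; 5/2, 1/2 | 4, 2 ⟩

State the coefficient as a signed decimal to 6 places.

√[9·0!3!5!/9! · 3!0!3!2!6!2!] = √(12960/7)
  +(−1)^0/∏(0,0,0,3,3,2)! = 1/72  (running 1/72)
⟨..|..⟩ = √(12960/7)·(1/72) = +0.597614

+0.597614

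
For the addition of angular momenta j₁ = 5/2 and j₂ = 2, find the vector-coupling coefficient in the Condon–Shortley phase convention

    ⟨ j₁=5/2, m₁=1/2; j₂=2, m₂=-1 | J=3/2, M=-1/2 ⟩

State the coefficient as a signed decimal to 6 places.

triangle: 3!·2!·1!/7! = 12/5040
(j±m)!: 3!·2!·1!·3!·1!·2! = 144
prefactor² = (2J+1)·Δ·N² = 48/35
  k=0: +1/(0!·3!·2!·1!·0!·0!) = 1/12
  k=1: −1/(1!·2!·1!·0!·1!·1!) = -1/2
Σ = -5/12  ⇒  CG² = 48/35·(-5/12)² = 5/21
CG = −√(5/21) = -0.487950

-0.487950  (= −√(5/21))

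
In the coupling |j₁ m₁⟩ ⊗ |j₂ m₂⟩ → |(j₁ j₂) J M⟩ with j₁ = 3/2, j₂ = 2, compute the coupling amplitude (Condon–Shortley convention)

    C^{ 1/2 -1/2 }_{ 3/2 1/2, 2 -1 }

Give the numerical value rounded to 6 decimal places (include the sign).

triangle: 3!×0!×1!/5! = 6/120
(j±m)!: 2!×1!×1!×3!×0!×1! = 12
prefactor² = (2J+1)×Δ×N² = 6/5
  k=1: −1/(1!×2!×0!×0!×0!×1!) = -1/2
Σ = -1/2  ⇒  CG² = 6/5×(-1/2)² = 3/10
CG = −√(3/10) = -0.547723

−√(3/10) = -0.547723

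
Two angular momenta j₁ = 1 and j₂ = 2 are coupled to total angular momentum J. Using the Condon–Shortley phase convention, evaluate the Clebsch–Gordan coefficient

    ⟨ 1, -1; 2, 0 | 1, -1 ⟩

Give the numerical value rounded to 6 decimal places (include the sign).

j₁+j₂−J=2  J+j₁−j₂=0  J−j₁+j₂=2  j₁+j₂+J+1=5
(j₁±m₁, j₂±m₂, J±M) = (0,2,2,2,0,2)
P² = 8/5
sum k=2..2:
  [2] +1/4 = 1/4
S = 1/4
C² = P²·S² = 1/10 ; C = +0.316228

+0.316228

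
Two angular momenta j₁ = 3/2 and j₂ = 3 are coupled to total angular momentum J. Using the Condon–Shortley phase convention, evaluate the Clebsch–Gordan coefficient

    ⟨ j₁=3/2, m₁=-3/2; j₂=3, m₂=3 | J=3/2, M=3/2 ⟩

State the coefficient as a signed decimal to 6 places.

−√(4/7) ≈ -0.755929

triangle: 3!×0!×3!/7! = 36/5040
(j±m)!: 0!×3!×6!×0!×3!×0! = 25920
prefactor² = (2J+1)×Δ×N² = 5184/7
  k=3: −1/(3!×0!×0!×3!×0!×0!) = -1/36
Σ = -1/36  ⇒  CG² = 5184/7×(-1/36)² = 4/7
CG = −√(4/7) = -0.755929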